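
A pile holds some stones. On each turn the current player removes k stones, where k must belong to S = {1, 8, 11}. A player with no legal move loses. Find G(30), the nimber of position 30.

0

G(0) = 0
G(1) = mex{0} = 1
G(2) = mex{1} = 0
G(3) = mex{0} = 1
G(4) = mex{1} = 0
G(5) = mex{0} = 1
G(6) = mex{1} = 0
G(7) = mex{0} = 1
G(8) = mex{1,0} = 2
G(9) = mex{2,1} = 0
G(10) = mex{0,0} = 1
G(11) = mex{1,1,0} = 2
G(12) = mex{2,0,1} = 3
G(13) = mex{3,1,0} = 2
G(14) = mex{2,0,1} = 3
G(15) = mex{3,1,0} = 2
G(16) = mex{2,2,1} = 0
G(17) = mex{0,0,0} = 1
G(18) = mex{1,1,1} = 0
G(19) = mex{0,2,2} = 1
G(20) = mex{1,3,0} = 2
G(21) = mex{2,2,1} = 0
G(22) = mex{0,3,2} = 1
G(23) = mex{1,2,3} = 0
G(24) = mex{0,0,2} = 1
G(25) = mex{1,1,3} = 0
G(26) = mex{0,0,2} = 1
G(27) = mex{1,1,0} = 2
G(28) = mex{2,2,1} = 0
G(29) = mex{0,0,0} = 1
G(30) = mex{1,1,1} = 0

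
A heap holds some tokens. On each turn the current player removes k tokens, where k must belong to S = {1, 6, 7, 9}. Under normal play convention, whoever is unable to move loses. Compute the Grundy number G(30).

G(0) = 0
G(1) = mex{0} = 1
G(2) = mex{1} = 0
G(3) = mex{0} = 1
G(4) = mex{1} = 0
G(5) = mex{0} = 1
G(6) = mex{1,0} = 2
G(7) = mex{2,1,0} = 3
G(8) = mex{3,0,1} = 2
G(9) = mex{2,1,0,0} = 3
G(10) = mex{3,0,1,1} = 2
G(11) = mex{2,1,0,0} = 3
G(12) = mex{3,2,1,1} = 0
G(13) = mex{0,3,2,0} = 1
G(14) = mex{1,2,3,1} = 0
G(15) = mex{0,3,2,2} = 1
G(16) = mex{1,2,3,3} = 0
G(17) = mex{0,3,2,2} = 1
G(18) = mex{1,0,3,3} = 2
G(19) = mex{2,1,0,2} = 3
G(20) = mex{3,0,1,3} = 2
G(21) = mex{2,1,0,0} = 3
G(22) = mex{3,0,1,1} = 2
G(23) = mex{2,1,0,0} = 3
G(24) = mex{3,2,1,1} = 0
G(25) = mex{0,3,2,0} = 1
G(26) = mex{1,2,3,1} = 0
G(27) = mex{0,3,2,2} = 1
G(28) = mex{1,2,3,3} = 0
G(29) = mex{0,3,2,2} = 1
G(30) = mex{1,0,3,3} = 2

2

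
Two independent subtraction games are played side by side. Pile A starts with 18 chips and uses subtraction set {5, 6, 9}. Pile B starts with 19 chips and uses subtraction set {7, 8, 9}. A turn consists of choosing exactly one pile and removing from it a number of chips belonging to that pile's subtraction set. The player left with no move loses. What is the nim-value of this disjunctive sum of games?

0

Pile A, S = {5, 6, 9}:
n :  0  1  2  3  4  5  6  7  8  9 10 11 12 13 14 15 16 17 18
G :  0  0  0  0  0  1  1  1  1  1  2  2  2  2  0  0  0  0  0
G_A(18) = 0.
Pile B, S = {7, 8, 9}:
n :  0  1  2  3  4  5  6  7  8  9 10 11 12 13 14 15 16 17 18 19
G :  0  0  0  0  0  0  0  1  1  1  1  1  1  1  2  2  0  0  0  0
G_B(19) = 0.
Combined Grundy value = 0 ⊕ 0 = 0.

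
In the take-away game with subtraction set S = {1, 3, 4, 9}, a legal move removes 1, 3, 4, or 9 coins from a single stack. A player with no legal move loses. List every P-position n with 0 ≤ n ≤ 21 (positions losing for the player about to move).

0, 2, 7, 12, 14, 19

n :  0  1  2  3  4  5  6  7  8  9 10 11 12 13 14 15 16 17 18 19 20 21
G :  0  1  0  1  2  3  2  0  1  4  3  2  0  1  0  1  2  3  2  0  1  4
P-positions are exactly the n with G(n) = 0.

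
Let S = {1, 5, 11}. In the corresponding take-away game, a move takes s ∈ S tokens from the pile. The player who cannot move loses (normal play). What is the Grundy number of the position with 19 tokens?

G(0) = 0
G(1) = mex{0} = 1
G(2) = mex{1} = 0
G(3) = mex{0} = 1
G(4) = mex{1} = 0
G(5) = mex{0,0} = 1
G(6) = mex{1,1} = 0
G(7) = mex{0,0} = 1
G(8) = mex{1,1} = 0
G(9) = mex{0,0} = 1
G(10) = mex{1,1} = 0
G(11) = mex{0,0,0} = 1
G(12) = mex{1,1,1} = 0
G(13) = mex{0,0,0} = 1
G(14) = mex{1,1,1} = 0
G(15) = mex{0,0,0} = 1
G(16) = mex{1,1,1} = 0
G(17) = mex{0,0,0} = 1
G(18) = mex{1,1,1} = 0
G(19) = mex{0,0,0} = 1

1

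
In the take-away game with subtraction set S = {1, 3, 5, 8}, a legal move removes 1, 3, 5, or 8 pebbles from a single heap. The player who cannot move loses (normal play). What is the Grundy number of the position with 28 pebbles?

0

G(0) = 0
G(1) = mex{0} = 1
G(2) = mex{1} = 0
G(3) = mex{0,0} = 1
G(4) = mex{1,1} = 0
G(5) = mex{0,0,0} = 1
G(6) = mex{1,1,1} = 0
G(7) = mex{0,0,0} = 1
G(8) = mex{1,1,1,0} = 2
G(9) = mex{2,0,0,1} = 3
G(10) = mex{3,1,1,0} = 2
G(11) = mex{2,2,0,1} = 3
G(12) = mex{3,3,1,0} = 2
G(13) = mex{2,2,2,1} = 0
G(14) = mex{0,3,3,0} = 1
G(15) = mex{1,2,2,1} = 0
G(16) = mex{0,0,3,2} = 1
G(17) = mex{1,1,2,3} = 0
G(18) = mex{0,0,0,2} = 1
G(19) = mex{1,1,1,3} = 0
G(20) = mex{0,0,0,2} = 1
G(21) = mex{1,1,1,0} = 2
G(22) = mex{2,0,0,1} = 3
G(23) = mex{3,1,1,0} = 2
G(24) = mex{2,2,0,1} = 3
G(25) = mex{3,3,1,0} = 2
G(26) = mex{2,2,2,1} = 0
G(27) = mex{0,3,3,0} = 1
G(28) = mex{1,2,2,1} = 0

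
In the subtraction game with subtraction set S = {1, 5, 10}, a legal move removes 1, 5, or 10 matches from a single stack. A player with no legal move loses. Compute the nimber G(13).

3

G(0) = 0
G(1) = mex{0} = 1
G(2) = mex{1} = 0
G(3) = mex{0} = 1
G(4) = mex{1} = 0
G(5) = mex{0,0} = 1
G(6) = mex{1,1} = 0
G(7) = mex{0,0} = 1
G(8) = mex{1,1} = 0
G(9) = mex{0,0} = 1
G(10) = mex{1,1,0} = 2
G(11) = mex{2,0,1} = 3
G(12) = mex{3,1,0} = 2
G(13) = mex{2,0,1} = 3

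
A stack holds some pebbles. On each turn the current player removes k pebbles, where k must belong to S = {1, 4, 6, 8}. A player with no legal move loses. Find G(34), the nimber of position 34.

n :  0  1  2  3  4  5  6  7  8  9 10 11 12 13 14 15 16 17 18 19 20 21 22 23 24 25 26 27 28 29 30 31 32 33 34
G :  0  1  0  1  2  0  1  0  1  2  3  2  0  1  0  1  2  0  1  0  1  2  3  2  0  1  0  1  2  0  1  0  1  2  3

3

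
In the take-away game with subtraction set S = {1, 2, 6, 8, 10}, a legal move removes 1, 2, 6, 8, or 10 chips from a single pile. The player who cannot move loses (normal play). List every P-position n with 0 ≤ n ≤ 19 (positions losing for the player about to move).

0, 3, 7, 12, 16, 19

n :  0  1  2  3  4  5  6  7  8  9 10 11 12 13 14 15 16 17 18 19
G :  0  1  2  0  1  2  3  0  1  2  3  4  0  1  2  3  0  1  2  0
P-positions are exactly the n with G(n) = 0.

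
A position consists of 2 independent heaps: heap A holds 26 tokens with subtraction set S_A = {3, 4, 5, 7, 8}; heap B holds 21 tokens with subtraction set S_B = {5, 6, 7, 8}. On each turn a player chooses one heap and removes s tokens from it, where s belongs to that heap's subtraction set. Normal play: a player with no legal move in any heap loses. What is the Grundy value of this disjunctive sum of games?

0

Heap A, S = {3, 4, 5, 7, 8}:
n :  0  1  2  3  4  5  6  7  8  9 10 11 12 13 14 15 16 17 18 19 20 21 22 23 24 25 26
G :  0  0  0  1  1  1  2  2  2  3  3  0  0  0  1  1  1  2  2  2  3  3  0  0  0  1  1
G_A(26) = 1.
Heap B, S = {5, 6, 7, 8}:
G(0) = 0
G(1) = mex{} = 0
G(2) = mex{} = 0
G(3) = mex{} = 0
G(4) = mex{} = 0
G(5) = mex{0} = 1
G(6) = mex{0,0} = 1
G(7) = mex{0,0,0} = 1
G(8) = mex{0,0,0,0} = 1
G(9) = mex{0,0,0,0} = 1
G(10) = mex{1,0,0,0} = 2
G(11) = mex{1,1,0,0} = 2
G(12) = mex{1,1,1,0} = 2
G(13) = mex{1,1,1,1} = 0
G(14) = mex{1,1,1,1} = 0
G(15) = mex{2,1,1,1} = 0
G(16) = mex{2,2,1,1} = 0
G(17) = mex{2,2,2,1} = 0
G(18) = mex{0,2,2,2} = 1
G(19) = mex{0,0,2,2} = 1
G(20) = mex{0,0,0,2} = 1
G(21) = mex{0,0,0,0} = 1
G_B(21) = 1.
Combined Grundy value = 1 ⊕ 1 = 0.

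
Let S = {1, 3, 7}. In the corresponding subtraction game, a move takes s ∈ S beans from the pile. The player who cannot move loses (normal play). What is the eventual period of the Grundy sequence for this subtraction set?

G(0) = 0
G(1) = mex{0} = 1
G(2) = mex{1} = 0
G(3) = mex{0,0} = 1
G(4) = mex{1,1} = 0
G(5) = mex{0,0} = 1
G(6) = mex{1,1} = 0
G(7) = mex{0,0,0} = 1
G(8) = mex{1,1,1} = 0
G(9) = mex{0,0,0} = 1
G(10) = mex{1,1,1} = 0
G(11) = mex{0,0,0} = 1
G(12) = mex{1,1,1} = 0
G(13) = mex{0,0,0} = 1
G(14) = mex{1,1,1} = 0
G(n+2) = G(n) holds for n = 0,…,6 (a full window of length max(S) = 7), so the sequence is purely periodic with period 2.

2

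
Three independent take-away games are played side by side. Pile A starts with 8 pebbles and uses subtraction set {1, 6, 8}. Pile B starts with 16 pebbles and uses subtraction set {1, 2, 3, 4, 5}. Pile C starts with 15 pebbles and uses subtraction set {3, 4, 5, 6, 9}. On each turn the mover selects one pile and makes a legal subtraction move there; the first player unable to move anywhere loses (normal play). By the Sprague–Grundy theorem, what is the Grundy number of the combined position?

Pile A, S = {1, 6, 8}:
n : 0 1 2 3 4 5 6 7 8
G : 0 1 0 1 0 1 2 0 1
G_A(8) = 1.
Pile B, S = {1, 2, 3, 4, 5}:
G(0) = 0
G(1) = mex{0} = 1
G(2) = mex{1,0} = 2
G(3) = mex{2,1,0} = 3
G(4) = mex{3,2,1,0} = 4
G(5) = mex{4,3,2,1,0} = 5
G(6) = mex{5,4,3,2,1} = 0
G(7) = mex{0,5,4,3,2} = 1
G(8) = mex{1,0,5,4,3} = 2
G(9) = mex{2,1,0,5,4} = 3
G(10) = mex{3,2,1,0,5} = 4
G(11) = mex{4,3,2,1,0} = 5
G(12) = mex{5,4,3,2,1} = 0
G(13) = mex{0,5,4,3,2} = 1
G(14) = mex{1,0,5,4,3} = 2
G(15) = mex{2,1,0,5,4} = 3
G(16) = mex{3,2,1,0,5} = 4
G_B(16) = 4.
Pile C, S = {3, 4, 5, 6, 9}:
n :  0  1  2  3  4  5  6  7  8  9 10 11 12 13 14 15
G :  0  0  0  1  1  1  2  2  2  3  3  3  0  0  0  1
G_C(15) = 1.
Combined Grundy value = 1 ⊕ 4 ⊕ 1 = 4.

4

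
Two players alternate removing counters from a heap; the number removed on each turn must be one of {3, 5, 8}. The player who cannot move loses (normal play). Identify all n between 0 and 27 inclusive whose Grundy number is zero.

n :  0  1  2  3  4  5  6  7  8  9 10 11 12 13 14 15 16 17 18 19 20 21 22 23 24 25 26 27
G :  0  0  0  1  1  1  2  2  2  3  3  0  0  0  1  1  1  2  2  2  3  3  0  0  0  1  1  1
P-positions are exactly the n with G(n) = 0.

0, 1, 2, 11, 12, 13, 22, 23, 24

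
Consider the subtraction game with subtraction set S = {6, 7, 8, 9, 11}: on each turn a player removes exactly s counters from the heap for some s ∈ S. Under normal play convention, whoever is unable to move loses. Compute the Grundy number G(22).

G(0) = 0
G(1) = mex{} = 0
G(2) = mex{} = 0
G(3) = mex{} = 0
G(4) = mex{} = 0
G(5) = mex{} = 0
G(6) = mex{0} = 1
G(7) = mex{0,0} = 1
G(8) = mex{0,0,0} = 1
G(9) = mex{0,0,0,0} = 1
G(10) = mex{0,0,0,0} = 1
G(11) = mex{0,0,0,0,0} = 1
G(12) = mex{1,0,0,0,0} = 2
G(13) = mex{1,1,0,0,0} = 2
G(14) = mex{1,1,1,0,0} = 2
G(15) = mex{1,1,1,1,0} = 2
G(16) = mex{1,1,1,1,0} = 2
G(17) = mex{1,1,1,1,1} = 0
G(18) = mex{2,1,1,1,1} = 0
G(19) = mex{2,2,1,1,1} = 0
G(20) = mex{2,2,2,1,1} = 0
G(21) = mex{2,2,2,2,1} = 0
G(22) = mex{2,2,2,2,1} = 0

0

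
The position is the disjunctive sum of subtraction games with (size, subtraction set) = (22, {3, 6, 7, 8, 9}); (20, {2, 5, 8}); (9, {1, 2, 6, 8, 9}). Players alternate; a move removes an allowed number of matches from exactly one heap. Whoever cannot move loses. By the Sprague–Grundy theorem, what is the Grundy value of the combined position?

Heap A, S = {3, 6, 7, 8, 9}:
n :  0  1  2  3  4  5  6  7  8  9 10 11 12 13 14 15 16 17 18 19 20 21 22
G :  0  0  0  1  1  1  2  2  2  3  3  3  0  0  0  1  1  1  2  2  2  3  3
G_A(22) = 3.
Heap B, S = {2, 5, 8}:
n :  0  1  2  3  4  5  6  7  8  9 10 11 12 13 14 15 16 17 18 19 20
G :  0  0  1  1  0  2  1  0  2  1  0  0  1  1  0  2  1  0  2  1  0
G_B(20) = 0.
Heap C, S = {1, 2, 6, 8, 9}:
n : 0 1 2 3 4 5 6 7 8 9
G : 0 1 2 0 1 2 3 0 1 2
G_C(9) = 2.
Combined Grundy value = 3 ⊕ 0 ⊕ 2 = 1.

1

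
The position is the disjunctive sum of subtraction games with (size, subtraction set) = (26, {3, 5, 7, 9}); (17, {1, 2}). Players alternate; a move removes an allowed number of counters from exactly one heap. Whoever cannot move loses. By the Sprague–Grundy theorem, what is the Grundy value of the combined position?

Heap A, S = {3, 5, 7, 9}:
G(0) = 0
G(1) = mex{} = 0
G(2) = mex{} = 0
G(3) = mex{0} = 1
G(4) = mex{0} = 1
G(5) = mex{0,0} = 1
G(6) = mex{1,0} = 2
G(7) = mex{1,0,0} = 2
G(8) = mex{1,1,0} = 2
G(9) = mex{2,1,0,0} = 3
G(10) = mex{2,1,1,0} = 3
G(11) = mex{2,2,1,0} = 3
G(12) = mex{3,2,1,1} = 0
G(13) = mex{3,2,2,1} = 0
G(14) = mex{3,3,2,1} = 0
G(15) = mex{0,3,2,2} = 1
G(16) = mex{0,3,3,2} = 1
G(17) = mex{0,0,3,2} = 1
G(18) = mex{1,0,3,3} = 2
G(19) = mex{1,0,0,3} = 2
G(20) = mex{1,1,0,3} = 2
G(21) = mex{2,1,0,0} = 3
G(22) = mex{2,1,1,0} = 3
G(23) = mex{2,2,1,0} = 3
G(24) = mex{3,2,1,1} = 0
G(25) = mex{3,2,2,1} = 0
G(26) = mex{3,3,2,1} = 0
G_A(26) = 0.
Heap B, S = {1, 2}:
n :  0  1  2  3  4  5  6  7  8  9 10 11 12 13 14 15 16 17
G :  0  1  2  0  1  2  0  1  2  0  1  2  0  1  2  0  1  2
G_B(17) = 2.
Combined Grundy value = 0 ⊕ 2 = 2.

2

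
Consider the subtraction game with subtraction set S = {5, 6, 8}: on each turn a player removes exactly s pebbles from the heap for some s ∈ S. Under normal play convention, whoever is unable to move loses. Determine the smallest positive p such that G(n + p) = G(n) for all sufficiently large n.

n :  0  1  2  3  4  5  6  7  8  9 10 11 12 13 14 15 16 17 18 19 20 21 22 23 24 25 26 27
G :  0  0  0  0  0  1  1  1  1  1  2  2  2  0  0  0  0  0  1  1  1  1  1  2  2  2  0  0
G(n+13) = G(n) holds for n = 0,…,7 (a full window of length max(S) = 8), so the sequence is purely periodic with period 13.

13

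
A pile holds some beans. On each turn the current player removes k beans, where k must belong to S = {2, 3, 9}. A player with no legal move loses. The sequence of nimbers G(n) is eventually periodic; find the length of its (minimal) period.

n :  0  1  2  3  4  5  6  7  8  9 10 11 12 13 14 15 16 17 18 19 20 21 22 23
G :  0  0  1  1  2  0  0  1  1  2  2  0  0  1  1  2  0  0  1  1  2  2  0  0
G(n+11) = G(n) holds for n = 0,…,8 (a full window of length max(S) = 9), so the sequence is purely periodic with period 11.

11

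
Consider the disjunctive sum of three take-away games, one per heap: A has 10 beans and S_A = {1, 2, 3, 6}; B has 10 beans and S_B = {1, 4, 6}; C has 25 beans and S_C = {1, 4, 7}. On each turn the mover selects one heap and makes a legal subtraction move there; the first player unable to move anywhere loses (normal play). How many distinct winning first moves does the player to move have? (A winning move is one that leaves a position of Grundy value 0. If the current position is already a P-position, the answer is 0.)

Heap A, S = {1, 2, 3, 6}:
G(0) = 0
G(1) = mex{0} = 1
G(2) = mex{1,0} = 2
G(3) = mex{2,1,0} = 3
G(4) = mex{3,2,1} = 0
G(5) = mex{0,3,2} = 1
G(6) = mex{1,0,3,0} = 2
G(7) = mex{2,1,0,1} = 3
G(8) = mex{3,2,1,2} = 0
G(9) = mex{0,3,2,3} = 1
G(10) = mex{1,0,3,0} = 2
G_A(10) = 2.
Heap B, S = {1, 4, 6}:
G(0) = 0
G(1) = mex{0} = 1
G(2) = mex{1} = 0
G(3) = mex{0} = 1
G(4) = mex{1,0} = 2
G(5) = mex{2,1} = 0
G(6) = mex{0,0,0} = 1
G(7) = mex{1,1,1} = 0
G(8) = mex{0,2,0} = 1
G(9) = mex{1,0,1} = 2
G(10) = mex{2,1,2} = 0
G_B(10) = 0.
Heap C, S = {1, 4, 7}:
G(0) = 0
G(1) = mex{0} = 1
G(2) = mex{1} = 0
G(3) = mex{0} = 1
G(4) = mex{1,0} = 2
G(5) = mex{2,1} = 0
G(6) = mex{0,0} = 1
G(7) = mex{1,1,0} = 2
G(8) = mex{2,2,1} = 0
G(9) = mex{0,0,0} = 1
G(10) = mex{1,1,1} = 0
G(11) = mex{0,2,2} = 1
G(12) = mex{1,0,0} = 2
G(13) = mex{2,1,1} = 0
G(14) = mex{0,0,2} = 1
G(15) = mex{1,1,0} = 2
G(16) = mex{2,2,1} = 0
G(17) = mex{0,0,0} = 1
G(18) = mex{1,1,1} = 0
G(19) = mex{0,2,2} = 1
G(20) = mex{1,0,0} = 2
G(21) = mex{2,1,1} = 0
G(22) = mex{0,0,2} = 1
G(23) = mex{1,1,0} = 2
G(24) = mex{2,2,1} = 0
G(25) = mex{0,0,0} = 1
G_C(25) = 1.
Combined Grundy value = 2 ⊕ 0 ⊕ 1 = 3.
A winning move leaves total XOR = 0, i.e. changes one component's Grundy value g to g ⊕ X where X is the current total.
Heap A: need g' = 2⊕3 = 1. Options: 10−1→G=1, 10−2→G=0, 10−3→G=3, 10−6→G=0. Hits: 1.
Heap B: need g' = 0⊕3 = 3. Options: 10−1→G=2, 10−4→G=1, 10−6→G=2. Hits: 0.
Heap C: need g' = 1⊕3 = 2. Options: 25−1→G=0, 25−4→G=0, 25−7→G=0. Hits: 0.

1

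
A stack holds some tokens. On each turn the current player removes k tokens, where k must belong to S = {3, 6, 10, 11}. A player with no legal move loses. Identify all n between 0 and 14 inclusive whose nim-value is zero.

0, 1, 2, 9, 14

n :  0  1  2  3  4  5  6  7  8  9 10 11 12 13 14
G :  0  0  0  1  1  1  2  2  2  0  3  3  1  4  0
P-positions are exactly the n with G(n) = 0.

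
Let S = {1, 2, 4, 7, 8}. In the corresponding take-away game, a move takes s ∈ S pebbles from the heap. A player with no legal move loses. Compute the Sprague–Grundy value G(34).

G(0) = 0
G(1) = mex{0} = 1
G(2) = mex{1,0} = 2
G(3) = mex{2,1} = 0
G(4) = mex{0,2,0} = 1
G(5) = mex{1,0,1} = 2
G(6) = mex{2,1,2} = 0
G(7) = mex{0,2,0,0} = 1
G(8) = mex{1,0,1,1,0} = 2
G(9) = mex{2,1,2,2,1} = 0
G(10) = mex{0,2,0,0,2} = 1
G(11) = mex{1,0,1,1,0} = 2
G(12) = mex{2,1,2,2,1} = 0
G(13) = mex{0,2,0,0,2} = 1
G(14) = mex{1,0,1,1,0} = 2
G(15) = mex{2,1,2,2,1} = 0
G(16) = mex{0,2,0,0,2} = 1
G(17) = mex{1,0,1,1,0} = 2
G(18) = mex{2,1,2,2,1} = 0
G(19) = mex{0,2,0,0,2} = 1
G(20) = mex{1,0,1,1,0} = 2
G(21) = mex{2,1,2,2,1} = 0
G(22) = mex{0,2,0,0,2} = 1
G(23) = mex{1,0,1,1,0} = 2
G(24) = mex{2,1,2,2,1} = 0
G(25) = mex{0,2,0,0,2} = 1
G(26) = mex{1,0,1,1,0} = 2
G(27) = mex{2,1,2,2,1} = 0
G(28) = mex{0,2,0,0,2} = 1
G(29) = mex{1,0,1,1,0} = 2
G(30) = mex{2,1,2,2,1} = 0
G(31) = mex{0,2,0,0,2} = 1
G(32) = mex{1,0,1,1,0} = 2
G(33) = mex{2,1,2,2,1} = 0
G(34) = mex{0,2,0,0,2} = 1

1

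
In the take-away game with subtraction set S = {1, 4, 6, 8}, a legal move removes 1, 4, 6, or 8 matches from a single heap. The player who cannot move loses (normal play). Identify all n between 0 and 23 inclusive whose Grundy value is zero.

n :  0  1  2  3  4  5  6  7  8  9 10 11 12 13 14 15 16 17 18 19 20 21 22 23
G :  0  1  0  1  2  0  1  0  1  2  3  2  0  1  0  1  2  0  1  0  1  2  3  2
P-positions are exactly the n with G(n) = 0.

0, 2, 5, 7, 12, 14, 17, 19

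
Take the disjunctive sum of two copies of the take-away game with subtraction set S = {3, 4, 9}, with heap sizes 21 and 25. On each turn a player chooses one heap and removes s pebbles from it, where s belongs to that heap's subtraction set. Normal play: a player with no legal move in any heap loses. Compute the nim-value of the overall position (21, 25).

2

All heaps use S = {3, 4, 9}:
G(0) = 0
G(1) = mex{} = 0
G(2) = mex{} = 0
G(3) = mex{0} = 1
G(4) = mex{0,0} = 1
G(5) = mex{0,0} = 1
G(6) = mex{1,0} = 2
G(7) = mex{1,1} = 0
G(8) = mex{1,1} = 0
G(9) = mex{2,1,0} = 3
G(10) = mex{0,2,0} = 1
G(11) = mex{0,0,0} = 1
G(12) = mex{3,0,1} = 2
G(13) = mex{1,3,1} = 0
G(14) = mex{1,1,1} = 0
G(15) = mex{2,1,2} = 0
G(16) = mex{0,2,0} = 1
G(17) = mex{0,0,0} = 1
G(18) = mex{0,0,3} = 1
G(19) = mex{1,0,1} = 2
G(20) = mex{1,1,1} = 0
G(21) = mex{1,1,2} = 0
G(22) = mex{2,1,0} = 3
G(23) = mex{0,2,0} = 1
G(24) = mex{0,0,0} = 1
G(25) = mex{3,0,1} = 2
Heap A: G(21) = 0.
Heap B: G(25) = 2.
Combined Grundy value = 0 ⊕ 2 = 2.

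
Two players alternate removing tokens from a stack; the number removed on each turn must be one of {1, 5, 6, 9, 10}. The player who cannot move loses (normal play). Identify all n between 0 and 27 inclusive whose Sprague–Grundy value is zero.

n :  0  1  2  3  4  5  6  7  8  9 10 11 12 13 14 15 16 17 18 19 20 21 22 23 24 25 26 27
G :  0  1  0  1  0  1  2  3  2  3  2  3  4  5  4  0  1  0  1  0  1  2  3  2  3  2  3  4
P-positions are exactly the n with G(n) = 0.

0, 2, 4, 15, 17, 19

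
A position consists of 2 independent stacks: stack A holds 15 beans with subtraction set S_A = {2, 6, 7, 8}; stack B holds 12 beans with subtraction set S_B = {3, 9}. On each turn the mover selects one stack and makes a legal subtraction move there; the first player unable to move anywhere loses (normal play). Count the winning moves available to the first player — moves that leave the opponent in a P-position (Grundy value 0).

0

Stack A, S = {2, 6, 7, 8}:
G(0) = 0
G(1) = mex{} = 0
G(2) = mex{0} = 1
G(3) = mex{0} = 1
G(4) = mex{1} = 0
G(5) = mex{1} = 0
G(6) = mex{0,0} = 1
G(7) = mex{0,0,0} = 1
G(8) = mex{1,1,0,0} = 2
G(9) = mex{1,1,1,0} = 2
G(10) = mex{2,0,1,1} = 3
G(11) = mex{2,0,0,1} = 3
G(12) = mex{3,1,0,0} = 2
G(13) = mex{3,1,1,0} = 2
G(14) = mex{2,2,1,1} = 0
G(15) = mex{2,2,2,1} = 0
G_A(15) = 0.
Stack B, S = {3, 9}:
G(0) = 0
G(1) = mex{} = 0
G(2) = mex{} = 0
G(3) = mex{0} = 1
G(4) = mex{0} = 1
G(5) = mex{0} = 1
G(6) = mex{1} = 0
G(7) = mex{1} = 0
G(8) = mex{1} = 0
G(9) = mex{0,0} = 1
G(10) = mex{0,0} = 1
G(11) = mex{0,0} = 1
G(12) = mex{1,1} = 0
G_B(12) = 0.
Combined Grundy value = 0 ⊕ 0 = 0.
A winning move leaves total XOR = 0, i.e. changes one component's Grundy value g to g ⊕ X where X is the current total.
Stack A: target g' = 0⊕0 = 0, but every legal move changes the Grundy value (mex property), so 0 moves.
Stack B: target g' = 0⊕0 = 0, but every legal move changes the Grundy value (mex property), so 0 moves.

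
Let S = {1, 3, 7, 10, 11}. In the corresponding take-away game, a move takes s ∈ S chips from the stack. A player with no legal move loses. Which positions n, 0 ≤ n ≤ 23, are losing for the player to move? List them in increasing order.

G(0) = 0
G(1) = mex{0} = 1
G(2) = mex{1} = 0
G(3) = mex{0,0} = 1
G(4) = mex{1,1} = 0
G(5) = mex{0,0} = 1
G(6) = mex{1,1} = 0
G(7) = mex{0,0,0} = 1
G(8) = mex{1,1,1} = 0
G(9) = mex{0,0,0} = 1
G(10) = mex{1,1,1,0} = 2
G(11) = mex{2,0,0,1,0} = 3
G(12) = mex{3,1,1,0,1} = 2
G(13) = mex{2,2,0,1,0} = 3
G(14) = mex{3,3,1,0,1} = 2
G(15) = mex{2,2,0,1,0} = 3
G(16) = mex{3,3,1,0,1} = 2
G(17) = mex{2,2,2,1,0} = 3
G(18) = mex{3,3,3,0,1} = 2
G(19) = mex{2,2,2,1,0} = 3
G(20) = mex{3,3,3,2,1} = 0
G(21) = mex{0,2,2,3,2} = 1
G(22) = mex{1,3,3,2,3} = 0
G(23) = mex{0,0,2,3,2} = 1
P-positions are exactly the n with G(n) = 0.

0, 2, 4, 6, 8, 20, 22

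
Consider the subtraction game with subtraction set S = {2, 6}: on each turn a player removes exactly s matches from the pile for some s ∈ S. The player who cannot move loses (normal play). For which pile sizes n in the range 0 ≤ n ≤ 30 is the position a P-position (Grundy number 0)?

n :  0  1  2  3  4  5  6  7  8  9 10 11 12 13 14 15 16 17 18 19 20 21 22 23 24 25 26 27 28 29 30
G :  0  0  1  1  0  0  1  1  0  0  1  1  0  0  1  1  0  0  1  1  0  0  1  1  0  0  1  1  0  0  1
P-positions are exactly the n with G(n) = 0.

0, 1, 4, 5, 8, 9, 12, 13, 16, 17, 20, 21, 24, 25, 28, 29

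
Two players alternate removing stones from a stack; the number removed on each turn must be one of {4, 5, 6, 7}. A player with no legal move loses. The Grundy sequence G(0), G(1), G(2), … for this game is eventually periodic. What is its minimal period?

n :  0  1  2  3  4  5  6  7  8  9 10 11 12 13 14 15 16 17 18 19 20 21 22 23
G :  0  0  0  0  1  1  1  1  2  2  2  0  0  0  0  1  1  1  1  2  2  2  0  0
G(n+11) = G(n) holds for n = 0,…,6 (a full window of length max(S) = 7), so the sequence is purely periodic with period 11.

11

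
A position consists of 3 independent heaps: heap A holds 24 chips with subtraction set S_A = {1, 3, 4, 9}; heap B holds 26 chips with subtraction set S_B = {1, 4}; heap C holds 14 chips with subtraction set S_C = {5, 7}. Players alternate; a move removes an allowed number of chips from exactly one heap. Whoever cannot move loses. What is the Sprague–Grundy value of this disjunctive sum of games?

Heap A, S = {1, 3, 4, 9}:
n :  0  1  2  3  4  5  6  7  8  9 10 11 12 13 14 15 16 17 18 19 20 21 22 23 24
G :  0  1  0  1  2  3  2  0  1  4  3  2  0  1  0  1  2  3  2  0  1  4  3  2  0
G_A(24) = 0.
Heap B, S = {1, 4}:
G(0) = 0
G(1) = mex{0} = 1
G(2) = mex{1} = 0
G(3) = mex{0} = 1
G(4) = mex{1,0} = 2
G(5) = mex{2,1} = 0
G(6) = mex{0,0} = 1
G(7) = mex{1,1} = 0
G(8) = mex{0,2} = 1
G(9) = mex{1,0} = 2
G(10) = mex{2,1} = 0
G(11) = mex{0,0} = 1
G(12) = mex{1,1} = 0
G(13) = mex{0,2} = 1
G(14) = mex{1,0} = 2
G(15) = mex{2,1} = 0
G(16) = mex{0,0} = 1
G(17) = mex{1,1} = 0
G(18) = mex{0,2} = 1
G(19) = mex{1,0} = 2
G(20) = mex{2,1} = 0
G(21) = mex{0,0} = 1
G(22) = mex{1,1} = 0
G(23) = mex{0,2} = 1
G(24) = mex{1,0} = 2
G(25) = mex{2,1} = 0
G(26) = mex{0,0} = 1
G_B(26) = 1.
Heap C, S = {5, 7}:
n :  0  1  2  3  4  5  6  7  8  9 10 11 12 13 14
G :  0  0  0  0  0  1  1  1  1  1  2  2  0  0  0
G_C(14) = 0.
Combined Grundy value = 0 ⊕ 1 ⊕ 0 = 1.

1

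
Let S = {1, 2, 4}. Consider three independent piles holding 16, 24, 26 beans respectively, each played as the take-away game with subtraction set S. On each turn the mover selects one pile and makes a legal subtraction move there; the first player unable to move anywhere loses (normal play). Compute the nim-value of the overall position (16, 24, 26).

3

All piles use S = {1, 2, 4}:
n :  0  1  2  3  4  5  6  7  8  9 10 11 12 13 14 15 16 17 18 19 20 21 22 23 24 25 26
G :  0  1  2  0  1  2  0  1  2  0  1  2  0  1  2  0  1  2  0  1  2  0  1  2  0  1  2
Pile A: G(16) = 1.
Pile B: G(24) = 0.
Pile C: G(26) = 2.
Combined Grundy value = 1 ⊕ 0 ⊕ 2 = 3.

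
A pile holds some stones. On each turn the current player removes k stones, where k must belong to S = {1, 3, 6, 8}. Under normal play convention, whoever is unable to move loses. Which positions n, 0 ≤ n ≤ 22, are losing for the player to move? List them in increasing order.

G(0) = 0
G(1) = mex{0} = 1
G(2) = mex{1} = 0
G(3) = mex{0,0} = 1
G(4) = mex{1,1} = 0
G(5) = mex{0,0} = 1
G(6) = mex{1,1,0} = 2
G(7) = mex{2,0,1} = 3
G(8) = mex{3,1,0,0} = 2
G(9) = mex{2,2,1,1} = 0
G(10) = mex{0,3,0,0} = 1
G(11) = mex{1,2,1,1} = 0
G(12) = mex{0,0,2,0} = 1
G(13) = mex{1,1,3,1} = 0
G(14) = mex{0,0,2,2} = 1
G(15) = mex{1,1,0,3} = 2
G(16) = mex{2,0,1,2} = 3
G(17) = mex{3,1,0,0} = 2
G(18) = mex{2,2,1,1} = 0
G(19) = mex{0,3,0,0} = 1
G(20) = mex{1,2,1,1} = 0
G(21) = mex{0,0,2,0} = 1
G(22) = mex{1,1,3,1} = 0
P-positions are exactly the n with G(n) = 0.

0, 2, 4, 9, 11, 13, 18, 20, 22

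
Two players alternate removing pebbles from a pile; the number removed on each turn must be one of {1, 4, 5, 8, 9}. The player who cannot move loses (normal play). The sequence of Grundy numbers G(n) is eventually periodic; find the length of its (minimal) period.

12

G(0) = 0
G(1) = mex{0} = 1
G(2) = mex{1} = 0
G(3) = mex{0} = 1
G(4) = mex{1,0} = 2
G(5) = mex{2,1,0} = 3
G(6) = mex{3,0,1} = 2
G(7) = mex{2,1,0} = 3
G(8) = mex{3,2,1,0} = 4
G(9) = mex{4,3,2,1,0} = 5
G(10) = mex{5,2,3,0,1} = 4
G(11) = mex{4,3,2,1,0} = 5
G(12) = mex{5,4,3,2,1} = 0
G(13) = mex{0,5,4,3,2} = 1
G(14) = mex{1,4,5,2,3} = 0
G(15) = mex{0,5,4,3,2} = 1
G(16) = mex{1,0,5,4,3} = 2
G(17) = mex{2,1,0,5,4} = 3
G(18) = mex{3,0,1,4,5} = 2
G(19) = mex{2,1,0,5,4} = 3
G(20) = mex{3,2,1,0,5} = 4
G(21) = mex{4,3,2,1,0} = 5
G(22) = mex{5,2,3,0,1} = 4
G(23) = mex{4,3,2,1,0} = 5
G(24) = mex{5,4,3,2,1} = 0
G(25) = mex{0,5,4,3,2} = 1
G(n+12) = G(n) holds for n = 0,…,8 (a full window of length max(S) = 9), so the sequence is purely periodic with period 12.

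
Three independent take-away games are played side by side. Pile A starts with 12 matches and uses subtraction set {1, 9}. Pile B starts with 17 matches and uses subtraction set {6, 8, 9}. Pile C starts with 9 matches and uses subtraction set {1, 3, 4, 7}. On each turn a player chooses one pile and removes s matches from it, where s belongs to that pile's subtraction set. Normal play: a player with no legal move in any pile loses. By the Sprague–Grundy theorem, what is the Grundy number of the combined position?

Pile A, S = {1, 9}:
n :  0  1  2  3  4  5  6  7  8  9 10 11 12
G :  0  1  0  1  0  1  0  1  0  1  0  1  0
G_A(12) = 0.
Pile B, S = {6, 8, 9}:
G(0) = 0
G(1) = mex{} = 0
G(2) = mex{} = 0
G(3) = mex{} = 0
G(4) = mex{} = 0
G(5) = mex{} = 0
G(6) = mex{0} = 1
G(7) = mex{0} = 1
G(8) = mex{0,0} = 1
G(9) = mex{0,0,0} = 1
G(10) = mex{0,0,0} = 1
G(11) = mex{0,0,0} = 1
G(12) = mex{1,0,0} = 2
G(13) = mex{1,0,0} = 2
G(14) = mex{1,1,0} = 2
G(15) = mex{1,1,1} = 0
G(16) = mex{1,1,1} = 0
G(17) = mex{1,1,1} = 0
G_B(17) = 0.
Pile C, S = {1, 3, 4, 7}:
n : 0 1 2 3 4 5 6 7 8 9
G : 0 1 0 1 2 3 2 3 0 1
G_C(9) = 1.
Combined Grundy value = 0 ⊕ 0 ⊕ 1 = 1.

1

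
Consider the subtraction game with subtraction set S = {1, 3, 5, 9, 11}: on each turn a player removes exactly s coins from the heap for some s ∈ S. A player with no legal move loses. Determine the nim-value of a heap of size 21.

n :  0  1  2  3  4  5  6  7  8  9 10 11 12 13 14 15 16 17 18 19 20 21
G :  0  1  0  1  0  1  0  1  0  1  0  1  0  1  0  1  0  1  0  1  0  1

1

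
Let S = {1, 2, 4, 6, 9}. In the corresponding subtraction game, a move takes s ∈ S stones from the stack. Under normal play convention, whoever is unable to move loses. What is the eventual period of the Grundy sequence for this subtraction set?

n :  0  1  2  3  4  5  6  7  8  9 10 11 12 13 14 15 16 17 18
G :  0  1  2  0  1  2  3  4  0  1  2  0  1  2  3  4  0  1  2
G(n+8) = G(n) holds for n = 0,…,8 (a full window of length max(S) = 9), so the sequence is purely periodic with period 8.

8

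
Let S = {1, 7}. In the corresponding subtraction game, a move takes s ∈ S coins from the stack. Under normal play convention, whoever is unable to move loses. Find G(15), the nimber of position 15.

1

n :  0  1  2  3  4  5  6  7  8  9 10 11 12 13 14 15
G :  0  1  0  1  0  1  0  1  0  1  0  1  0  1  0  1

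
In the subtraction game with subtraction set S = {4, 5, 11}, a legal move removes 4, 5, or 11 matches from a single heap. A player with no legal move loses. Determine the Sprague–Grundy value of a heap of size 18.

0

n :  0  1  2  3  4  5  6  7  8  9 10 11 12 13 14 15 16 17 18
G :  0  0  0  0  1  1  1  1  2  0  0  2  3  1  1  3  0  0  0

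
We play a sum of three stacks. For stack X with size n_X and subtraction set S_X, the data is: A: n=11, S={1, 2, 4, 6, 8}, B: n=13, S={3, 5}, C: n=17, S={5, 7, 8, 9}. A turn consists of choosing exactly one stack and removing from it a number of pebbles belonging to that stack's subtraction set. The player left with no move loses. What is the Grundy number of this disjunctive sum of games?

0

Stack A, S = {1, 2, 4, 6, 8}:
n :  0  1  2  3  4  5  6  7  8  9 10 11
G :  0  1  2  0  1  2  3  4  5  3  0  1
G_A(11) = 1.
Stack B, S = {3, 5}:
G(0) = 0
G(1) = mex{} = 0
G(2) = mex{} = 0
G(3) = mex{0} = 1
G(4) = mex{0} = 1
G(5) = mex{0,0} = 1
G(6) = mex{1,0} = 2
G(7) = mex{1,0} = 2
G(8) = mex{1,1} = 0
G(9) = mex{2,1} = 0
G(10) = mex{2,1} = 0
G(11) = mex{0,2} = 1
G(12) = mex{0,2} = 1
G(13) = mex{0,0} = 1
G_B(13) = 1.
Stack C, S = {5, 7, 8, 9}:
G(0) = 0
G(1) = mex{} = 0
G(2) = mex{} = 0
G(3) = mex{} = 0
G(4) = mex{} = 0
G(5) = mex{0} = 1
G(6) = mex{0} = 1
G(7) = mex{0,0} = 1
G(8) = mex{0,0,0} = 1
G(9) = mex{0,0,0,0} = 1
G(10) = mex{1,0,0,0} = 2
G(11) = mex{1,0,0,0} = 2
G(12) = mex{1,1,0,0} = 2
G(13) = mex{1,1,1,0} = 2
G(14) = mex{1,1,1,1} = 0
G(15) = mex{2,1,1,1} = 0
G(16) = mex{2,1,1,1} = 0
G(17) = mex{2,2,1,1} = 0
G_C(17) = 0.
Combined Grundy value = 1 ⊕ 1 ⊕ 0 = 0.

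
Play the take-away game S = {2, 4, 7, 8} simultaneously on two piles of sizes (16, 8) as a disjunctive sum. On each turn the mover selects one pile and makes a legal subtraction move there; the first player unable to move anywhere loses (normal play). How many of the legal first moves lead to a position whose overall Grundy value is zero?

3

All piles use S = {2, 4, 7, 8}:
G(0) = 0
G(1) = mex{} = 0
G(2) = mex{0} = 1
G(3) = mex{0} = 1
G(4) = mex{1,0} = 2
G(5) = mex{1,0} = 2
G(6) = mex{2,1} = 0
G(7) = mex{2,1,0} = 3
G(8) = mex{0,2,0,0} = 1
G(9) = mex{3,2,1,0} = 4
G(10) = mex{1,0,1,1} = 2
G(11) = mex{4,3,2,1} = 0
G(12) = mex{2,1,2,2} = 0
G(13) = mex{0,4,0,2} = 1
G(14) = mex{0,2,3,0} = 1
G(15) = mex{1,0,1,3} = 2
G(16) = mex{1,0,4,1} = 2
Pile A: G(16) = 2.
Pile B: G(8) = 1.
Combined Grundy value = 2 ⊕ 1 = 3.
A winning move leaves total XOR = 0, i.e. changes one component's Grundy value g to g ⊕ X where X is the current total.
Pile A: need g' = 2⊕3 = 1. Options: 16−2→G=1, 16−4→G=0, 16−7→G=4, 16−8→G=1. Hits: 2.
Pile B: need g' = 1⊕3 = 2. Options: 8−2→G=0, 8−4→G=2, 8−7→G=0, 8−8→G=0. Hits: 1.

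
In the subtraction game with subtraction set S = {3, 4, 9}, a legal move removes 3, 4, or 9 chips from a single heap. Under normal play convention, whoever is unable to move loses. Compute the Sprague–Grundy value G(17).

G(0) = 0
G(1) = mex{} = 0
G(2) = mex{} = 0
G(3) = mex{0} = 1
G(4) = mex{0,0} = 1
G(5) = mex{0,0} = 1
G(6) = mex{1,0} = 2
G(7) = mex{1,1} = 0
G(8) = mex{1,1} = 0
G(9) = mex{2,1,0} = 3
G(10) = mex{0,2,0} = 1
G(11) = mex{0,0,0} = 1
G(12) = mex{3,0,1} = 2
G(13) = mex{1,3,1} = 0
G(14) = mex{1,1,1} = 0
G(15) = mex{2,1,2} = 0
G(16) = mex{0,2,0} = 1
G(17) = mex{0,0,0} = 1

1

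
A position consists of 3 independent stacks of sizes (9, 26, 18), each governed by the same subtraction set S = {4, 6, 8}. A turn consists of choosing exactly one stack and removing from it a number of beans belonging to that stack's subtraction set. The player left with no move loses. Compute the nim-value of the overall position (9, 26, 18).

3

All stacks use S = {4, 6, 8}:
G(0) = 0
G(1) = mex{} = 0
G(2) = mex{} = 0
G(3) = mex{} = 0
G(4) = mex{0} = 1
G(5) = mex{0} = 1
G(6) = mex{0,0} = 1
G(7) = mex{0,0} = 1
G(8) = mex{1,0,0} = 2
G(9) = mex{1,0,0} = 2
G(10) = mex{1,1,0} = 2
G(11) = mex{1,1,0} = 2
G(12) = mex{2,1,1} = 0
G(13) = mex{2,1,1} = 0
G(14) = mex{2,2,1} = 0
G(15) = mex{2,2,1} = 0
G(16) = mex{0,2,2} = 1
G(17) = mex{0,2,2} = 1
G(18) = mex{0,0,2} = 1
G(19) = mex{0,0,2} = 1
G(20) = mex{1,0,0} = 2
G(21) = mex{1,0,0} = 2
G(22) = mex{1,1,0} = 2
G(23) = mex{1,1,0} = 2
G(24) = mex{2,1,1} = 0
G(25) = mex{2,1,1} = 0
G(26) = mex{2,2,1} = 0
Stack A: G(9) = 2.
Stack B: G(26) = 0.
Stack C: G(18) = 1.
Combined Grundy value = 2 ⊕ 0 ⊕ 1 = 3.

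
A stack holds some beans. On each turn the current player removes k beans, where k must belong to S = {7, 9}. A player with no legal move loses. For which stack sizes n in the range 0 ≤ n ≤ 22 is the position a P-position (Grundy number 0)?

0, 1, 2, 3, 4, 5, 6, 16, 17, 18, 19, 20, 21, 22

n :  0  1  2  3  4  5  6  7  8  9 10 11 12 13 14 15 16 17 18 19 20 21 22
G :  0  0  0  0  0  0  0  1  1  1  1  1  1  1  2  2  0  0  0  0  0  0  0
P-positions are exactly the n with G(n) = 0.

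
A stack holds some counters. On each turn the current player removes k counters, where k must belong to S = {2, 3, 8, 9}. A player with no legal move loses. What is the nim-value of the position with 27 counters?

G(0) = 0
G(1) = mex{} = 0
G(2) = mex{0} = 1
G(3) = mex{0,0} = 1
G(4) = mex{1,0} = 2
G(5) = mex{1,1} = 0
G(6) = mex{2,1} = 0
G(7) = mex{0,2} = 1
G(8) = mex{0,0,0} = 1
G(9) = mex{1,0,0,0} = 2
G(10) = mex{1,1,1,0} = 2
G(11) = mex{2,1,1,1} = 0
G(12) = mex{2,2,2,1} = 0
G(13) = mex{0,2,0,2} = 1
G(14) = mex{0,0,0,0} = 1
G(15) = mex{1,0,1,0} = 2
G(16) = mex{1,1,1,1} = 0
G(17) = mex{2,1,2,1} = 0
G(18) = mex{0,2,2,2} = 1
G(19) = mex{0,0,0,2} = 1
G(20) = mex{1,0,0,0} = 2
G(21) = mex{1,1,1,0} = 2
G(22) = mex{2,1,1,1} = 0
G(23) = mex{2,2,2,1} = 0
G(24) = mex{0,2,0,2} = 1
G(25) = mex{0,0,0,0} = 1
G(26) = mex{1,0,1,0} = 2
G(27) = mex{1,1,1,1} = 0

0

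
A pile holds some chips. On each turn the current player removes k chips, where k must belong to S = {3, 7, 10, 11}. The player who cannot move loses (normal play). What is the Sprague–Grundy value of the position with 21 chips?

2

n :  0  1  2  3  4  5  6  7  8  9 10 11 12 13 14 15 16 17 18 19 20 21
G :  0  0  0  1  1  1  0  2  2  1  3  3  2  2  0  0  3  1  1  0  0  2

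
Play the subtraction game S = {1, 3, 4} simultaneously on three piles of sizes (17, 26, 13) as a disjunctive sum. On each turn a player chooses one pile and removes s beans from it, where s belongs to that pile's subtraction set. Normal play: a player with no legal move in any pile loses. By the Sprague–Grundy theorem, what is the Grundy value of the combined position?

All piles use S = {1, 3, 4}:
n :  0  1  2  3  4  5  6  7  8  9 10 11 12 13 14 15 16 17 18 19 20 21 22 23 24 25 26
G :  0  1  0  1  2  3  2  0  1  0  1  2  3  2  0  1  0  1  2  3  2  0  1  0  1  2  3
Pile A: G(17) = 1.
Pile B: G(26) = 3.
Pile C: G(13) = 2.
Combined Grundy value = 1 ⊕ 3 ⊕ 2 = 0.

0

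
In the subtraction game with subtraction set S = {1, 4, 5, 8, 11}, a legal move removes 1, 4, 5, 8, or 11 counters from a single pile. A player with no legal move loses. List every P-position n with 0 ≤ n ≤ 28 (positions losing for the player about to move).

G(0) = 0
G(1) = mex{0} = 1
G(2) = mex{1} = 0
G(3) = mex{0} = 1
G(4) = mex{1,0} = 2
G(5) = mex{2,1,0} = 3
G(6) = mex{3,0,1} = 2
G(7) = mex{2,1,0} = 3
G(8) = mex{3,2,1,0} = 4
G(9) = mex{4,3,2,1} = 0
G(10) = mex{0,2,3,0} = 1
G(11) = mex{1,3,2,1,0} = 4
G(12) = mex{4,4,3,2,1} = 0
G(13) = mex{0,0,4,3,0} = 1
G(14) = mex{1,1,0,2,1} = 3
G(15) = mex{3,4,1,3,2} = 0
G(16) = mex{0,0,4,4,3} = 1
G(17) = mex{1,1,0,0,2} = 3
G(18) = mex{3,3,1,1,3} = 0
G(19) = mex{0,0,3,4,4} = 1
G(20) = mex{1,1,0,0,0} = 2
G(21) = mex{2,3,1,1,1} = 0
G(22) = mex{0,0,3,3,4} = 1
G(23) = mex{1,1,0,0,0} = 2
G(24) = mex{2,2,1,1,1} = 0
G(25) = mex{0,0,2,3,3} = 1
G(26) = mex{1,1,0,0,0} = 2
G(27) = mex{2,2,1,1,1} = 0
G(28) = mex{0,0,2,2,3} = 1
P-positions are exactly the n with G(n) = 0.

0, 2, 9, 12, 15, 18, 21, 24, 27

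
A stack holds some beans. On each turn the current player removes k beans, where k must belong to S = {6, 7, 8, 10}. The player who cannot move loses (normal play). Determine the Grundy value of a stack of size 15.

G(0) = 0
G(1) = mex{} = 0
G(2) = mex{} = 0
G(3) = mex{} = 0
G(4) = mex{} = 0
G(5) = mex{} = 0
G(6) = mex{0} = 1
G(7) = mex{0,0} = 1
G(8) = mex{0,0,0} = 1
G(9) = mex{0,0,0} = 1
G(10) = mex{0,0,0,0} = 1
G(11) = mex{0,0,0,0} = 1
G(12) = mex{1,0,0,0} = 2
G(13) = mex{1,1,0,0} = 2
G(14) = mex{1,1,1,0} = 2
G(15) = mex{1,1,1,0} = 2

2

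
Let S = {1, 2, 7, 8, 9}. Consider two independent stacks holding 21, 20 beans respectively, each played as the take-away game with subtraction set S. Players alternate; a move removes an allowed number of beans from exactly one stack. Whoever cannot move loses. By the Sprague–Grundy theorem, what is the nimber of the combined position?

3

All stacks use S = {1, 2, 7, 8, 9}:
n :  0  1  2  3  4  5  6  7  8  9 10 11 12 13 14 15 16 17 18 19 20 21
G :  0  1  2  0  1  2  0  1  2  3  4  5  3  4  5  3  0  1  2  0  1  2
Stack A: G(21) = 2.
Stack B: G(20) = 1.
Combined Grundy value = 2 ⊕ 1 = 3.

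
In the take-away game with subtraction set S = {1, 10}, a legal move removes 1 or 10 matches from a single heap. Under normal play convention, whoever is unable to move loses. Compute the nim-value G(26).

G(0) = 0
G(1) = mex{0} = 1
G(2) = mex{1} = 0
G(3) = mex{0} = 1
G(4) = mex{1} = 0
G(5) = mex{0} = 1
G(6) = mex{1} = 0
G(7) = mex{0} = 1
G(8) = mex{1} = 0
G(9) = mex{0} = 1
G(10) = mex{1,0} = 2
G(11) = mex{2,1} = 0
G(12) = mex{0,0} = 1
G(13) = mex{1,1} = 0
G(14) = mex{0,0} = 1
G(15) = mex{1,1} = 0
G(16) = mex{0,0} = 1
G(17) = mex{1,1} = 0
G(18) = mex{0,0} = 1
G(19) = mex{1,1} = 0
G(20) = mex{0,2} = 1
G(21) = mex{1,0} = 2
G(22) = mex{2,1} = 0
G(23) = mex{0,0} = 1
G(24) = mex{1,1} = 0
G(25) = mex{0,0} = 1
G(26) = mex{1,1} = 0

0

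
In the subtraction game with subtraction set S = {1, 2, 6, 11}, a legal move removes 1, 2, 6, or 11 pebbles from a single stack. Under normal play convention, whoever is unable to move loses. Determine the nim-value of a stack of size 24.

G(0) = 0
G(1) = mex{0} = 1
G(2) = mex{1,0} = 2
G(3) = mex{2,1} = 0
G(4) = mex{0,2} = 1
G(5) = mex{1,0} = 2
G(6) = mex{2,1,0} = 3
G(7) = mex{3,2,1} = 0
G(8) = mex{0,3,2} = 1
G(9) = mex{1,0,0} = 2
G(10) = mex{2,1,1} = 0
G(11) = mex{0,2,2,0} = 1
G(12) = mex{1,0,3,1} = 2
G(13) = mex{2,1,0,2} = 3
G(14) = mex{3,2,1,0} = 4
G(15) = mex{4,3,2,1} = 0
G(16) = mex{0,4,0,2} = 1
G(17) = mex{1,0,1,3} = 2
G(18) = mex{2,1,2,0} = 3
G(19) = mex{3,2,3,1} = 0
G(20) = mex{0,3,4,2} = 1
G(21) = mex{1,0,0,0} = 2
G(22) = mex{2,1,1,1} = 0
G(23) = mex{0,2,2,2} = 1
G(24) = mex{1,0,3,3} = 2

2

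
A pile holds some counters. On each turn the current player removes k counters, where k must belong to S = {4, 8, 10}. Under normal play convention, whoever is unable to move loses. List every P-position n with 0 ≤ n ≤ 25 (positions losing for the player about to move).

0, 1, 2, 3, 14, 15, 16, 17

G(0) = 0
G(1) = mex{} = 0
G(2) = mex{} = 0
G(3) = mex{} = 0
G(4) = mex{0} = 1
G(5) = mex{0} = 1
G(6) = mex{0} = 1
G(7) = mex{0} = 1
G(8) = mex{1,0} = 2
G(9) = mex{1,0} = 2
G(10) = mex{1,0,0} = 2
G(11) = mex{1,0,0} = 2
G(12) = mex{2,1,0} = 3
G(13) = mex{2,1,0} = 3
G(14) = mex{2,1,1} = 0
G(15) = mex{2,1,1} = 0
G(16) = mex{3,2,1} = 0
G(17) = mex{3,2,1} = 0
G(18) = mex{0,2,2} = 1
G(19) = mex{0,2,2} = 1
G(20) = mex{0,3,2} = 1
G(21) = mex{0,3,2} = 1
G(22) = mex{1,0,3} = 2
G(23) = mex{1,0,3} = 2
G(24) = mex{1,0,0} = 2
G(25) = mex{1,0,0} = 2
P-positions are exactly the n with G(n) = 0.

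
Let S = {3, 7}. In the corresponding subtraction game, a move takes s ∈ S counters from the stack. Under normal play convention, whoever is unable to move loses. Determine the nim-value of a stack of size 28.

n :  0  1  2  3  4  5  6  7  8  9 10 11 12 13 14 15 16 17 18 19 20 21 22 23 24 25 26 27 28
G :  0  0  0  1  1  1  0  2  2  1  0  0  0  1  1  1  0  2  2  1  0  0  0  1  1  1  0  2  2

2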